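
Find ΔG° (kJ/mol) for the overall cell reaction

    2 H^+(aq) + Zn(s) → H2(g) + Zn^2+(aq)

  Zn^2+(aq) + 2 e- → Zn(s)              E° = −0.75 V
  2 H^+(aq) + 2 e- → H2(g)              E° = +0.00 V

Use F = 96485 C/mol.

−145 kJ/mol

In the reaction as written H^+(aq) is reduced, so the 2H⁺/H₂ couple is the cathode and Zn²⁺/Zn is the anode.
E°cell = +0.00 − (−0.75) = +0.75 V; balancing electrons gives n = 2.
ΔG° = −nFE°cell = −(2)(96485)(+0.75) J/mol = −145 kJ/mol.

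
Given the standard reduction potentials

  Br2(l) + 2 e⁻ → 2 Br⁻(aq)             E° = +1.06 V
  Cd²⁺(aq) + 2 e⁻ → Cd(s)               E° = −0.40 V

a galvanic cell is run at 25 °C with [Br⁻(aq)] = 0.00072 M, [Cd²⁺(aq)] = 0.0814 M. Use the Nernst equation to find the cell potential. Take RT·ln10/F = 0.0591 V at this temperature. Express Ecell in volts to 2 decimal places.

Br₂/Br⁻ is reduced (cathode, E° = +1.06 V) and Cd²⁺/Cd is oxidized (anode).
E°cell = +1.06 − (−0.40) = +1.46 V, with n = 2 electrons transferred.
Balancing gives Br2(l) + Cd(s) → 2 Br⁻(aq) + Cd²⁺(aq); hence Q = [Br⁻(aq)]^2·[Cd²⁺(aq)] = 4.22×10^−8 (log Q = −7.375).
By the Nernst equation, E = +1.46 − (0.0591/2)·(−7.375) = +1.68 V.

+1.68 V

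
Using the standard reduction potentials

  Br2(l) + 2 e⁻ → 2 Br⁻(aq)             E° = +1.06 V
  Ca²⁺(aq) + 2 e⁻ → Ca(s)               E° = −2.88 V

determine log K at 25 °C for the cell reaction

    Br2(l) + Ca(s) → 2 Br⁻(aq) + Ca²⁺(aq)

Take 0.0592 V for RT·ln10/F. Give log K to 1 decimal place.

The Br₂/Br⁻ couple is reduced (cathode); E°cell = +1.06 − (−2.88) = +3.94 V with n = 2.
At equilibrium E = 0, so log K = nE°cell / 0.0592 = (2)(+3.94) / 0.0592 = 133.1.

log K = 133.1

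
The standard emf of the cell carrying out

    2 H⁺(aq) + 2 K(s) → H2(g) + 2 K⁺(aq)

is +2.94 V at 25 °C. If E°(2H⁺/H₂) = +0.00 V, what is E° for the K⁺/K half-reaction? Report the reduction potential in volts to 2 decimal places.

In the reaction as written the 2H⁺/H₂ couple is reduced (cathode) and K⁺/K is oxidized (anode), so E°cell = E°(2H⁺/H₂) − E°(K⁺/K).
E°(K⁺/K) = E°(cathode) − E°cell = +0.00 − (+2.94) = −2.94 V.

−2.94 V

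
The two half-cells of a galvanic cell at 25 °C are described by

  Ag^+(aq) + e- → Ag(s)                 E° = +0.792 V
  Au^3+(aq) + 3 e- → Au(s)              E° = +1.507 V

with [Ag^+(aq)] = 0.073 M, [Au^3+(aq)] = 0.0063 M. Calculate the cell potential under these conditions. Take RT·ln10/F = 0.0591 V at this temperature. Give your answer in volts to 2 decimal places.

+0.74 V

Since E°(Au³⁺/Au) > E°(Ag⁺/Ag), Au³⁺/Au serves as the cathode.
E°cell = E°cat − E°an = +1.507 − (+0.792) = +0.715 V; n = 3.
Balancing gives Au^3+(aq) + 3 Ag(s) → Au(s) + 3 Ag^+(aq); hence Q = [Ag^+(aq)]^3 / [Au^3+(aq)] = 0.0617 (log Q = −1.209).
By the Nernst equation, E = +0.715 − (0.0591/3)·(−1.209) = +0.74 V.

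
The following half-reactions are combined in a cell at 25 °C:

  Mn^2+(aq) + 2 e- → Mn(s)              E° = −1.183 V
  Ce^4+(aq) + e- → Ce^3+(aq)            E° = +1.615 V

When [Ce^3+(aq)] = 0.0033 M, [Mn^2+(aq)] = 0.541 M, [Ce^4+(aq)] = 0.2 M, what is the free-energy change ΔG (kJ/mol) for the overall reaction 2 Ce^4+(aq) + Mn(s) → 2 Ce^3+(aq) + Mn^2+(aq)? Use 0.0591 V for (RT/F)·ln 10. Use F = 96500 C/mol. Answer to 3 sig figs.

E°cell = +1.615 − (−1.183) = +2.798 V; the balanced reaction transfers n = 2 electrons.
Q = ([Ce^3+(aq)]^2·[Mn^2+(aq)]) / [Ce^4+(aq)]^2 = 0.000147, so log Q = −3.832 and E = +2.798 − (0.0591/2)(−3.832) = +2.9112 V.
ΔG = −nFE = −(2)(96500)(+2.9112) J/mol = −562 kJ/mol.

−562 kJ/mol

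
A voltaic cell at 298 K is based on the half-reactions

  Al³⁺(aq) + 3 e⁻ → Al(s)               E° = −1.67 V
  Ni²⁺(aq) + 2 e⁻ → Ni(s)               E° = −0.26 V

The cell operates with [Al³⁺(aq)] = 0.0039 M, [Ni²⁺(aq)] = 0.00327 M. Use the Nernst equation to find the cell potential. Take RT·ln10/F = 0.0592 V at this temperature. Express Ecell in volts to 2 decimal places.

Ni²⁺/Ni is reduced (cathode, E° = −0.26 V) and Al³⁺/Al is oxidized (anode).
E°cell = E°cat − E°an = −0.26 − (−1.67) = +1.41 V; n = 6.
The balanced reaction is 3 Ni²⁺(aq) + 2 Al(s) → 3 Ni(s) + 2 Al³⁺(aq), so Q = [Al³⁺(aq)]^2 / [Ni²⁺(aq)]^3 = 435 and log Q = 2.638.
E = E° − (0.0592/n)·log Q = +1.41 − (0.0592/6)(2.638) = +1.38 V.

+1.38 V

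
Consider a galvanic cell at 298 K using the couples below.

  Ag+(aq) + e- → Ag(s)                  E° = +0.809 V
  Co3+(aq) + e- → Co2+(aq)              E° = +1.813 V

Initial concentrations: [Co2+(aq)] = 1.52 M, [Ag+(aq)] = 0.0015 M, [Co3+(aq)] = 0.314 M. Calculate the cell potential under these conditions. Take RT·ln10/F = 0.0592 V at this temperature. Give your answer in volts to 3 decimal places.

The Co³⁺/Co²⁺ couple has the more positive E°, so it is the cathode; Ag⁺/Ag is the anode.
E°cell = +1.813 − (+0.809) = +1.004 V, with n = 1 electron transferred.
The balanced reaction is Co3+(aq) + Ag(s) → Co2+(aq) + Ag+(aq), so Q = ([Co2+(aq)]·[Ag+(aq)]) / [Co3+(aq)] = 0.00726 and log Q = −2.139.
E = E° − (0.0592/n)·log Q = +1.004 − (0.0592/1)(−2.139) = +1.131 V.

+1.131 V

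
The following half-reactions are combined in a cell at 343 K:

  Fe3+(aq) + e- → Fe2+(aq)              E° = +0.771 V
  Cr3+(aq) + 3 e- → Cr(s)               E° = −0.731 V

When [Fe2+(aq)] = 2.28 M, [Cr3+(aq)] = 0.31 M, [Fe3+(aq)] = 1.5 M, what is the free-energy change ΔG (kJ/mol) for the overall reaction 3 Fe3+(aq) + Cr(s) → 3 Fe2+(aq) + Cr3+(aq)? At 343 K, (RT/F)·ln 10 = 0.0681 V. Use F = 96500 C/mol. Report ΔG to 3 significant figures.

−435 kJ/mol

E°cell = +0.771 − (−0.731) = +1.502 V; the balanced reaction transfers n = 3 electrons.
Here Q = ([Fe2+(aq)]^3·[Cr3+(aq)]) / [Fe3+(aq)]^3 = 1.09 (log Q = 0.037), giving E = +1.502 − (0.0681/3)·(0.037) = +1.5012 V.
ΔG = −nFE = −(3)(96500)(+1.5012) J/mol = −435 kJ/mol.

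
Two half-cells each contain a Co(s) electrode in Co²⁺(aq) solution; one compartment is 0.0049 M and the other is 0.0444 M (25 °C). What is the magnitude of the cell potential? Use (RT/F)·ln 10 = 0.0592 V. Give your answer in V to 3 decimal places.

0.028 V

For a concentration cell E°cell = 0, since both electrodes use the same couple.
The compartment with the higher Co²⁺(aq) concentration (0.0444 M) acts as the cathode; ions are reduced there and produced at the dilute (0.0049 M) anode.
With n = 2, Ecell = −(0.0592/2)·log([dilute]/[conc]) = −(0.0592/2)·log(0.0049/0.0444) = +0.028 V.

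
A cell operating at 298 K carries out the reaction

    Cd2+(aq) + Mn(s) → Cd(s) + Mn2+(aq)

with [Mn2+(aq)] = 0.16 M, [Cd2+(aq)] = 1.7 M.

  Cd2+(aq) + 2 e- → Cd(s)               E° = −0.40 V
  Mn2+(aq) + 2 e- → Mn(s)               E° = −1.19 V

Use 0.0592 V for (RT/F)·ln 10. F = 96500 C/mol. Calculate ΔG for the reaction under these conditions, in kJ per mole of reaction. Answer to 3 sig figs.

−158 kJ/mol

The standard cell potential is −0.40 − (−1.19) = +0.79 V, with n = 2 electrons in the balanced equation.
Q = [Mn2+(aq)] / [Cd2+(aq)] = 0.0941, so log Q = −1.026 and E = +0.79 − (0.0592/2)(−1.026) = +0.8204 V.
ΔG = −nFE = −(2)(96500)(+0.8204) J/mol = −158 kJ/mol.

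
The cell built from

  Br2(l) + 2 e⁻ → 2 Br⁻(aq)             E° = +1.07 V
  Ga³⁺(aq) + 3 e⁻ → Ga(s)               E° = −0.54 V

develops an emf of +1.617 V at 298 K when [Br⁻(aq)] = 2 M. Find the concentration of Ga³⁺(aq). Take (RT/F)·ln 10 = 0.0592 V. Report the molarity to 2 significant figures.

0.055 M

The Br₂/Br⁻ couple has the larger reduction potential, so it is the cathode: E°cell = +1.07 − (−0.54) = +1.61 V and n = 6.
Rearranging E = E° − (0.0592/n)·log Q gives log Q = 6(+1.61 − (+1.617))/0.0592 = −0.709.
The balanced reaction is 3 Br2(l) + 2 Ga(s) → 6 Br⁻(aq) + 2 Ga³⁺(aq), so Q = [Br⁻(aq)]^6·[Ga³⁺(aq)]^2.
Solving for the unknown gives log [Ga³⁺(aq)] = −1.258, so [Ga³⁺(aq)] ≈ 0.055 M.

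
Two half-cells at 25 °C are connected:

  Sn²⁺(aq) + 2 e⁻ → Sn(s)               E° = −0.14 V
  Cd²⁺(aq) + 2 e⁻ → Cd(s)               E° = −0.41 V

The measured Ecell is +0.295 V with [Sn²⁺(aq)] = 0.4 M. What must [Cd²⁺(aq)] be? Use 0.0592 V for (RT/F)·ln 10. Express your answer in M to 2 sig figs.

0.057 M

Sn²⁺/Sn is the cathode (higher E°); E°cell = −0.14 − (−0.41) = +0.27 V with n = 2.
Since E = E° − (0.0592/n)·log Q, log Q = n(E° − E)/0.0592 = −0.845.
The balanced reaction is Sn²⁺(aq) + Cd(s) → Sn(s) + Cd²⁺(aq), so Q = [Cd²⁺(aq)] / [Sn²⁺(aq)].
Isolating [Cd²⁺(aq)] in Q = 10^{−0.845} yields log [Cd²⁺(aq)] = −1.243, i.e. 0.057 M.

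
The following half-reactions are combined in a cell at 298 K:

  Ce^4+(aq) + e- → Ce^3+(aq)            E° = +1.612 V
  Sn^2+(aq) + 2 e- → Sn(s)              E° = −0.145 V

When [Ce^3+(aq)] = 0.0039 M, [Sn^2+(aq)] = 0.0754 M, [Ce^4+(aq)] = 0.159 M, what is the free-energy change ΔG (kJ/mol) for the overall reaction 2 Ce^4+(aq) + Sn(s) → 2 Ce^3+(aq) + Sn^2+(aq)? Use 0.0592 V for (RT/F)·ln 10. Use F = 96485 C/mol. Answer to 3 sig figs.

The standard cell potential is +1.612 − (−0.145) = +1.757 V, with n = 2 electrons in the balanced equation.
Here Q = ([Ce^3+(aq)]^2·[Sn^2+(aq)]) / [Ce^4+(aq)]^2 = 4.54×10^−5 (log Q = −4.343), giving E = +1.757 − (0.0592/2)·(−4.343) = +1.8856 V.
Finally ΔG = −nFE = −(2)(96485 C/mol)(+1.8856 V) = −364 kJ/mol.

−364 kJ/mol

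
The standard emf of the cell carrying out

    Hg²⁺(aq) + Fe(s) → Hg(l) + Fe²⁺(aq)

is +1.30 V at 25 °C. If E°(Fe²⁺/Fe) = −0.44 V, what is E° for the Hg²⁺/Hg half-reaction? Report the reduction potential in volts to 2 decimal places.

In the reaction as written the Hg²⁺/Hg couple is reduced (cathode) and Fe²⁺/Fe is oxidized (anode), so E°cell = E°(Hg²⁺/Hg) − E°(Fe²⁺/Fe).
E°(Hg²⁺/Hg) = E°cell + E°(anode) = +1.30 + (−0.44) = +0.86 V.

+0.86 V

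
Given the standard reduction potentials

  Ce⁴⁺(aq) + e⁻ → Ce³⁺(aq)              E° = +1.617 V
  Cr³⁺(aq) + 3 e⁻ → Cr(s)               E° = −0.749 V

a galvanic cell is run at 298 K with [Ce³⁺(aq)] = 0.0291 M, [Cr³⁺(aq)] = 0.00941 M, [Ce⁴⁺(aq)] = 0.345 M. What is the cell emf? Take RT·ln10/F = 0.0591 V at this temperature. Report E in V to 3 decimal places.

+2.469 V

The Ce⁴⁺/Ce³⁺ couple has the more positive E°, so it is the cathode; Cr³⁺/Cr is the anode.
E°cell = E°cat − E°an = +1.617 − (−0.749) = +2.366 V; n = 3.
Balancing gives 3 Ce⁴⁺(aq) + Cr(s) → 3 Ce³⁺(aq) + Cr³⁺(aq); hence Q = ([Ce³⁺(aq)]^3·[Cr³⁺(aq)]) / [Ce⁴⁺(aq)]^3 = 5.65×10^−6 (log Q = −5.248).
E = E° − (0.0591/n)·log Q = +2.366 − (0.0591/3)(−5.248) = +2.469 V.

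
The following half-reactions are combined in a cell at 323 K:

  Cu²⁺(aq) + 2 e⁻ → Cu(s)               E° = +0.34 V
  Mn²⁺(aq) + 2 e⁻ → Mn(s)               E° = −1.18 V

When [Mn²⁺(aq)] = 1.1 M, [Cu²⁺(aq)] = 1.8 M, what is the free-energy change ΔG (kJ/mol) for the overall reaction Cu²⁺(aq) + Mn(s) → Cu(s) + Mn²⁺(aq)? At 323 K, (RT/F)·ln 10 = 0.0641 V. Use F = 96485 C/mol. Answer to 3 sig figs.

E°cell = +0.34 − (−1.18) = +1.52 V; the balanced reaction transfers n = 2 electrons.
Here Q = [Mn²⁺(aq)] / [Cu²⁺(aq)] = 0.611 (log Q = −0.214), giving E = +1.52 − (0.0641/2)·(−0.214) = +1.5269 V.
Finally ΔG = −nFE = −(2)(96485 C/mol)(+1.5269 V) = −295 kJ/mol.

−295 kJ/mol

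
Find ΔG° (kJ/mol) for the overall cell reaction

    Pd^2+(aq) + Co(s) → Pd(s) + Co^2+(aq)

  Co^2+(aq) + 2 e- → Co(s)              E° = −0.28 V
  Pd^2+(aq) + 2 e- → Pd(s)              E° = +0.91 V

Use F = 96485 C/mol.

In the reaction as written Pd^2+(aq) is reduced, so the Pd²⁺/Pd couple is the cathode and Co²⁺/Co is the anode.
E°cell = +0.91 − (−0.28) = +1.19 V; balancing electrons gives n = 2.
ΔG° = −nFE°cell = −(2)(96485)(+1.19) J/mol = −230 kJ/mol.

−230 kJ/mol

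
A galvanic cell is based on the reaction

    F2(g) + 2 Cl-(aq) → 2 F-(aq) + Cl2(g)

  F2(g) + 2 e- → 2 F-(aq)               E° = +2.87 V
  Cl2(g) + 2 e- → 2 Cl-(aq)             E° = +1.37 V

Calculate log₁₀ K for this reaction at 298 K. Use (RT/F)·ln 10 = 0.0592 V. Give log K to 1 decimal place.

log K = 50.7

The F₂/F⁻ couple is reduced (cathode); E°cell = +2.87 − (+1.37) = +1.50 V with n = 2.
At equilibrium E = 0, so log K = nE°cell / 0.0592 = (2)(+1.50) / 0.0592 = 50.7.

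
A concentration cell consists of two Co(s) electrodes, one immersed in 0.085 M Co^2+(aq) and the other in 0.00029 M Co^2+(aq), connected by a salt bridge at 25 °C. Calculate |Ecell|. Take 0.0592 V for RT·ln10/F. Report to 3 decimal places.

For a concentration cell E°cell = 0, since both electrodes use the same couple.
The compartment with the higher Co^2+(aq) concentration (0.085 M) acts as the cathode; ions are reduced there and produced at the dilute (0.00029 M) anode.
With n = 2, Ecell = −(0.0592/2)·log([dilute]/[conc]) = −(0.0592/2)·log(0.00029/0.085) = +0.073 V.

0.073 V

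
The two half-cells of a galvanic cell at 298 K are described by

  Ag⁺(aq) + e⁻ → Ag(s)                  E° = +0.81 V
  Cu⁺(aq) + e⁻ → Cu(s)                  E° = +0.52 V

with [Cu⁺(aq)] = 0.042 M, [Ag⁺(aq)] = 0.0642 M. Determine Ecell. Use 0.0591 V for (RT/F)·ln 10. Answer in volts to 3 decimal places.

+0.301 V

The Ag⁺/Ag couple has the more positive E°, so it is the cathode; Cu⁺/Cu is the anode.
The standard potential is +0.81 − (+0.52) = +0.29 V and the balanced reaction transfers n = 1 electron.
Balancing gives Ag⁺(aq) + Cu(s) → Ag(s) + Cu⁺(aq); hence Q = [Cu⁺(aq)] / [Ag⁺(aq)] = 0.654 (log Q = −0.184).
Applying E = E° − (RT ln10/nF)·log Q gives +0.29 − (0.0591/1)(−0.184) = +0.301 V.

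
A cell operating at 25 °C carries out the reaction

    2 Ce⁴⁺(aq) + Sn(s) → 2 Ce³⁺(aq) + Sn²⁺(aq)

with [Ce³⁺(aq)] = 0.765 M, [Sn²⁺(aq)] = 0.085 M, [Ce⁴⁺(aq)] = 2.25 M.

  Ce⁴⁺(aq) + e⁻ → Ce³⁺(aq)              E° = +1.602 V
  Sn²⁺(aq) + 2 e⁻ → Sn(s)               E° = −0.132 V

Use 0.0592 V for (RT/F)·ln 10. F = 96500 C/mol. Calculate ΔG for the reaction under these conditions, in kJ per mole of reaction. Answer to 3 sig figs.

−346 kJ/mol

E°cell = +1.602 − (−0.132) = +1.734 V; the balanced reaction transfers n = 2 electrons.
Here Q = ([Ce³⁺(aq)]^2·[Sn²⁺(aq)]) / [Ce⁴⁺(aq)]^2 = 0.00983 (log Q = −2.008), giving E = +1.734 − (0.0592/2)·(−2.008) = +1.7934 V.
Then ΔG = −nFE = −2 × 96500 × +1.7934 J/mol = −346 kJ/mol.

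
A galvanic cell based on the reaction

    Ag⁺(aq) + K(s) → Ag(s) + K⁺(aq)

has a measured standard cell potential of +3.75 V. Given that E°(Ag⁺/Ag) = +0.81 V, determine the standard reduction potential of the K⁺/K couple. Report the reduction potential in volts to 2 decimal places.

In the reaction as written the Ag⁺/Ag couple is reduced (cathode) and K⁺/K is oxidized (anode), so E°cell = E°(Ag⁺/Ag) − E°(K⁺/K).
E°(K⁺/K) = E°(cathode) − E°cell = +0.81 − (+3.75) = −2.94 V.

−2.94 V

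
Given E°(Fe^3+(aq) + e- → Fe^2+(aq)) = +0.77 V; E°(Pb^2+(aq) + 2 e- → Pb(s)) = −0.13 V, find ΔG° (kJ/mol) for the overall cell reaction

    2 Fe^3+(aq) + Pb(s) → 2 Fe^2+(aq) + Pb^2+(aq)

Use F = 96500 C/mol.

In the reaction as written Fe^3+(aq) is reduced, so the Fe³⁺/Fe²⁺ couple is the cathode and Pb²⁺/Pb is the anode.
E°cell = +0.77 − (−0.13) = +0.90 V; balancing electrons gives n = 2.
ΔG° = −nFE°cell = −(2)(96500)(+0.90) J/mol = −174 kJ/mol.

−174 kJ/mol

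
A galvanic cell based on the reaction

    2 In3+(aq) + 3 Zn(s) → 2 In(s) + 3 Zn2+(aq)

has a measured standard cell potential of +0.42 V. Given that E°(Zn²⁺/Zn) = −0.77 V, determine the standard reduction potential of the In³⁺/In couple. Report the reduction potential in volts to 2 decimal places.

−0.35 V

In the reaction as written the In³⁺/In couple is reduced (cathode) and Zn²⁺/Zn is oxidized (anode), so E°cell = E°(In³⁺/In) − E°(Zn²⁺/Zn).
E°(In³⁺/In) = E°cell + E°(anode) = +0.42 + (−0.77) = −0.35 V.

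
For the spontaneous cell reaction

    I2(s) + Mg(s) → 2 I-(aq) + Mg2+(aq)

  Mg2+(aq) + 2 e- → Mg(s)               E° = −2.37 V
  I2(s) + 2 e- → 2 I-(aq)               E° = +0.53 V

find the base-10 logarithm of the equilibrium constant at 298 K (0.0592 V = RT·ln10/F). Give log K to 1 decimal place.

The I₂/I⁻ couple is reduced (cathode); E°cell = +0.53 − (−2.37) = +2.90 V with n = 2.
At equilibrium E = 0, so log K = nE°cell / 0.0592 = (2)(+2.90) / 0.0592 = 98.0.

log K = 98.0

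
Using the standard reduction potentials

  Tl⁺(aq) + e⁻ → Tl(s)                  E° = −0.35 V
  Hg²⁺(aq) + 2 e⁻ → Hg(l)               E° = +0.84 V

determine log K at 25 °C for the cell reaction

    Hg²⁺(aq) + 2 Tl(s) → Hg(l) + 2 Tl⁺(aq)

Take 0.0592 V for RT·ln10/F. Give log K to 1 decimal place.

log K = 40.2

The Hg²⁺/Hg couple is reduced (cathode); E°cell = +0.84 − (−0.35) = +1.19 V with n = 2.
At equilibrium E = 0, so log K = nE°cell / 0.0592 = (2)(+1.19) / 0.0592 = 40.2.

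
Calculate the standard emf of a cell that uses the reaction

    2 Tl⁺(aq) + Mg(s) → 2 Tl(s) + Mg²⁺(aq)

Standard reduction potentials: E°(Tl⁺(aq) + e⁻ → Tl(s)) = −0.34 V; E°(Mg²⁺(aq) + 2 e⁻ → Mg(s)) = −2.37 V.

Tl⁺(aq) gains electrons, so the Tl⁺/Tl couple is the cathode; the Mg²⁺/Mg couple is the anode.
E°cell = E°(cathode) − E°(anode) = −0.34 − (−2.37) = +2.03 V.

+2.03 V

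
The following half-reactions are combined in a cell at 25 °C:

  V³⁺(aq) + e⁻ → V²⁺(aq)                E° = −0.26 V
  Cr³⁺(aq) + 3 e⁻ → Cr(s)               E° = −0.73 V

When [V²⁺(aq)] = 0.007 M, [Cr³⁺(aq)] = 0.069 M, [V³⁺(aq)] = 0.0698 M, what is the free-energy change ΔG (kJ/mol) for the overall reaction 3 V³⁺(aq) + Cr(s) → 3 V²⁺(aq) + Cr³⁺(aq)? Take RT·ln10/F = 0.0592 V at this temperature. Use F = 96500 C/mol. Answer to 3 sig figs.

E°cell = −0.26 − (−0.73) = +0.47 V; the balanced reaction transfers n = 3 electrons.
Here Q = ([V²⁺(aq)]^3·[Cr³⁺(aq)]) / [V³⁺(aq)]^3 = 6.96×10^−5 (log Q = −4.157), giving E = +0.47 − (0.0592/3)·(−4.157) = +0.5520 V.
Then ΔG = −nFE = −3 × 96500 × +0.5520 J/mol = −160 kJ/mol.

−160 kJ/mol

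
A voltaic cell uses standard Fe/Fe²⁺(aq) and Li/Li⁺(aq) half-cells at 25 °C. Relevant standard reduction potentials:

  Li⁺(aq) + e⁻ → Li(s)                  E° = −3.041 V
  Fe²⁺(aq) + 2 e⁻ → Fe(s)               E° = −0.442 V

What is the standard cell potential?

The Fe²⁺/Fe couple has the higher E°, so Fe ion is reduced (cathode) and Li is oxidized (anode).
E°cell = E°(cathode) − E°(anode) = −0.442 − (−3.041) = +2.599 V.

+2.599 V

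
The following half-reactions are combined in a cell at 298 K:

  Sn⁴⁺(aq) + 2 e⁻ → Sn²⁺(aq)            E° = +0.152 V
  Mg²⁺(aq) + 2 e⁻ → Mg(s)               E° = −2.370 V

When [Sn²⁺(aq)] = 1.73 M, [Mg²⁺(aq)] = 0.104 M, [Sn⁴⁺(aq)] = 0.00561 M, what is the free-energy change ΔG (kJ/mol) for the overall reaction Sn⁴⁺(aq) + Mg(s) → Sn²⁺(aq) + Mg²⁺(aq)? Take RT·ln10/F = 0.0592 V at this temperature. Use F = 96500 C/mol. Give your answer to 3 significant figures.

The standard cell potential is +0.152 − (−2.370) = +2.522 V, with n = 2 electrons in the balanced equation.
Q = ([Sn²⁺(aq)]·[Mg²⁺(aq)]) / [Sn⁴⁺(aq)] = 32.1, so log Q = 1.506 and E = +2.522 − (0.0592/2)(1.506) = +2.4774 V.
Finally ΔG = −nFE = −(2)(96500 C/mol)(+2.4774 V) = −478 kJ/mol.

−478 kJ/mol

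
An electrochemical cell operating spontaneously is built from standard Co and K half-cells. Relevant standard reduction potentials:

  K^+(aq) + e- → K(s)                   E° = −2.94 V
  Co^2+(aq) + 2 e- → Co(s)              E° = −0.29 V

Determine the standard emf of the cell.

The Co²⁺/Co couple has the higher E°, so Co ion is reduced (cathode) and K is oxidized (anode).
E°cell = E°(cathode) − E°(anode) = −0.29 − (−2.94) = +2.65 V.

+2.65 V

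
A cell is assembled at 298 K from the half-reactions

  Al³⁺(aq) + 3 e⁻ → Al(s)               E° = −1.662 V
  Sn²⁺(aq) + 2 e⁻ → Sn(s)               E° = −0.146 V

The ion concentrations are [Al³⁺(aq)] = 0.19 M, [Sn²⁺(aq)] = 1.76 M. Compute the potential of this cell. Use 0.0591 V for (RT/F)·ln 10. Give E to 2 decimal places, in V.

+1.54 V

Sn²⁺/Sn is reduced (cathode, E° = −0.146 V) and Al³⁺/Al is oxidized (anode).
E°cell = E°cat − E°an = −0.146 − (−1.662) = +1.516 V; n = 6.
Balancing gives 3 Sn²⁺(aq) + 2 Al(s) → 3 Sn(s) + 2 Al³⁺(aq); hence Q = [Al³⁺(aq)]^2 / [Sn²⁺(aq)]^3 = 0.00662 (log Q = −2.179).
E = E° − (0.0591/n)·log Q = +1.516 − (0.0591/6)(−2.179) = +1.54 V.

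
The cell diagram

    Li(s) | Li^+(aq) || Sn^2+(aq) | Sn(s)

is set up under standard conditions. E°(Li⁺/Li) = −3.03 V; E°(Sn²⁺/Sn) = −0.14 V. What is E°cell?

By convention the left-hand electrode in cell notation is the anode (oxidation) and the right-hand electrode is the cathode (reduction).
E°cell = E°(right) − E°(left) = −0.14 − (−3.03) = +2.89 V.

+2.89 V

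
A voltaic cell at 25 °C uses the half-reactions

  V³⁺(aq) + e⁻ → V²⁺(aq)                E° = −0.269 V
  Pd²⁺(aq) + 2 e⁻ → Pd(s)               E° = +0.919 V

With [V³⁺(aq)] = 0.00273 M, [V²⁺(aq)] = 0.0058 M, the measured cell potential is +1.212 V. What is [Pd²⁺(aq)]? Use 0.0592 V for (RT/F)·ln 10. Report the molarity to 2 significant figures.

1.4 M

The Pd²⁺/Pd couple has the larger reduction potential, so it is the cathode: E°cell = +0.919 − (−0.269) = +1.188 V and n = 2.
Since E = E° − (0.0592/n)·log Q, log Q = n(E° − E)/0.0592 = −0.811.
Balancing electrons gives Pd²⁺(aq) + 2 V²⁺(aq) → Pd(s) + 2 V³⁺(aq); thus Q = [V³⁺(aq)]^2 / ([Pd²⁺(aq)]·[V²⁺(aq)]^2).
Solving for the unknown gives log [Pd²⁺(aq)] = 0.156, so [Pd²⁺(aq)] ≈ 1.4 M.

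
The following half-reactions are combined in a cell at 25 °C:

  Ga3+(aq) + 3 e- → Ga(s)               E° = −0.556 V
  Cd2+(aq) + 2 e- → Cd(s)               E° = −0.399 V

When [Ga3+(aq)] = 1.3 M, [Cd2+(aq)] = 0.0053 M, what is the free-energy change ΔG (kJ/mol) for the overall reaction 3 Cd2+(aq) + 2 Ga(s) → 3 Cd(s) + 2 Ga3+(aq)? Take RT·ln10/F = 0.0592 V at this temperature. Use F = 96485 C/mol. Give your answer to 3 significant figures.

−50.6 kJ/mol

The standard cell potential is −0.399 − (−0.556) = +0.157 V, with n = 6 electrons in the balanced equation.
Here Q = [Ga3+(aq)]^2 / [Cd2+(aq)]^3 = 1.14×10^7 (log Q = 7.055), giving E = +0.157 − (0.0592/6)·(7.055) = +0.0874 V.
Finally ΔG = −nFE = −(6)(96485 C/mol)(+0.0874 V) = −50.6 kJ/mol.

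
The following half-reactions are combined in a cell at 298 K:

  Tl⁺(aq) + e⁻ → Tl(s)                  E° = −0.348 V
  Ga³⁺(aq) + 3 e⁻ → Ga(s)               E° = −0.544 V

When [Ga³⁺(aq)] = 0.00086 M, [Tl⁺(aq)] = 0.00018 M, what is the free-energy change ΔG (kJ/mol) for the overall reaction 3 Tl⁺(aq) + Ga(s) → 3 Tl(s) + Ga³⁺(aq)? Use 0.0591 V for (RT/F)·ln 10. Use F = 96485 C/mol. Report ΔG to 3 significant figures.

−10.2 kJ/mol

E°cell = −0.348 − (−0.544) = +0.196 V; the balanced reaction transfers n = 3 electrons.
Here Q = [Ga³⁺(aq)] / [Tl⁺(aq)]^3 = 1.47×10^8 (log Q = 8.169), giving E = +0.196 − (0.0591/3)·(8.169) = +0.0351 V.
Finally ΔG = −nFE = −(3)(96485 C/mol)(+0.0351 V) = −10.2 kJ/mol.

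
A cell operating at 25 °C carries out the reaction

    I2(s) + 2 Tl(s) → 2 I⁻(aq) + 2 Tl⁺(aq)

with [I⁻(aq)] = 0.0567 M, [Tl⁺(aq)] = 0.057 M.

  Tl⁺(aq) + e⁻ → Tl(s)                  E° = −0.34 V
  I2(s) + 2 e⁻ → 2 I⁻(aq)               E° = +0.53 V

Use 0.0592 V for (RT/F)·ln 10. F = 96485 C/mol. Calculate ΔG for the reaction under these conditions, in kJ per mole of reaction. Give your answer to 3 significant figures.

−196 kJ/mol

The standard cell potential is +0.53 − (−0.34) = +0.87 V, with n = 2 electrons in the balanced equation.
Here Q = [I⁻(aq)]^2·[Tl⁺(aq)]^2 = 1.04×10^−5 (log Q = −4.981), giving E = +0.87 − (0.0592/2)·(−4.981) = +1.0174 V.
ΔG = −nFE = −(2)(96485)(+1.0174) J/mol = −196 kJ/mol.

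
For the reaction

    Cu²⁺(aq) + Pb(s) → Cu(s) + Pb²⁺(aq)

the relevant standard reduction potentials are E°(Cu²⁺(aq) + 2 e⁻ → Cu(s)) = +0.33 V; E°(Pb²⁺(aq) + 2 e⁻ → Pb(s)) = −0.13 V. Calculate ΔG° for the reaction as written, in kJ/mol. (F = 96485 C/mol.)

In the reaction as written Cu²⁺(aq) is reduced, so the Cu²⁺/Cu couple is the cathode and Pb²⁺/Pb is the anode.
E°cell = +0.33 − (−0.13) = +0.46 V; balancing electrons gives n = 2.
ΔG° = −nFE°cell = −(2)(96485)(+0.46) J/mol = −88.8 kJ/mol.

−88.8 kJ/mol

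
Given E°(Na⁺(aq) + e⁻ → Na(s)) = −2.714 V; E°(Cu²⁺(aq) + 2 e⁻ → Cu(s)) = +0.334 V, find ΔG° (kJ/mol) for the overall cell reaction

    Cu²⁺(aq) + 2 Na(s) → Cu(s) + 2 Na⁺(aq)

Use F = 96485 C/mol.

−588 kJ/mol

In the reaction as written Cu²⁺(aq) is reduced, so the Cu²⁺/Cu couple is the cathode and Na⁺/Na is the anode.
E°cell = +0.334 − (−2.714) = +3.048 V; balancing electrons gives n = 2.
ΔG° = −nFE°cell = −(2)(96485)(+3.048) J/mol = −588 kJ/mol.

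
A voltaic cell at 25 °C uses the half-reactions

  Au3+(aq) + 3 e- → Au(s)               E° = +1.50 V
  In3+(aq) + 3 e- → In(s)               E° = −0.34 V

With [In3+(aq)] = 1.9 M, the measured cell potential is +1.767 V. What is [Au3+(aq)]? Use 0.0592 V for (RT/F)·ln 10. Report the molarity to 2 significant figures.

0.00038 M

With Au³⁺/Au at the cathode and In³⁺/In at the anode, E°cell = +1.50 − (−0.34) = +1.84 V (n = 3).
Rearranging E = E° − (0.0592/n)·log Q gives log Q = 3(+1.84 − (+1.767))/0.0592 = 3.699.
For Au3+(aq) + In(s) → Au(s) + In3+(aq), the reaction quotient is Q = [In3+(aq)] / [Au3+(aq)].
Isolating [Au3+(aq)] in Q = 10^{3.699} yields log [Au3+(aq)] = −3.420, i.e. 0.00038 M.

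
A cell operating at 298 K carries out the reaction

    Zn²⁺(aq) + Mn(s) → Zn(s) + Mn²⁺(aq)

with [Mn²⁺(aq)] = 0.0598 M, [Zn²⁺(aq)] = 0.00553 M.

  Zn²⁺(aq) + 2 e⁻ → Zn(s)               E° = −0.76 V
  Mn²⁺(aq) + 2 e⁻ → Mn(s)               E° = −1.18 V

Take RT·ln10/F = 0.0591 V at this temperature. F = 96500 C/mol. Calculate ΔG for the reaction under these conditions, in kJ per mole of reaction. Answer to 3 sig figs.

With Zn²⁺/Zn reduced at the cathode, E°cell = −0.76 − (−1.18) = +0.42 V and n = 2.
The reaction quotient is [Mn²⁺(aq)] / [Zn²⁺(aq)] = 10.8; by Nernst, E = +0.42 − (0.0591/2)(1.034) = +0.3894 V.
Finally ΔG = −nFE = −(2)(96500 C/mol)(+0.3894 V) = −75.2 kJ/mol.

−75.2 kJ/mol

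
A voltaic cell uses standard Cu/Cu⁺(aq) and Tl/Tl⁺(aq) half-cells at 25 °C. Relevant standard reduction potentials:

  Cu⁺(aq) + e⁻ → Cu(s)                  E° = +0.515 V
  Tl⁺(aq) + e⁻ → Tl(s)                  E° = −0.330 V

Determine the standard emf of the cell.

The Cu⁺/Cu couple has the higher E°, so Cu ion is reduced (cathode) and Tl is oxidized (anode).
E°cell = E°(cathode) − E°(anode) = +0.515 − (−0.330) = +0.845 V.

+0.845 V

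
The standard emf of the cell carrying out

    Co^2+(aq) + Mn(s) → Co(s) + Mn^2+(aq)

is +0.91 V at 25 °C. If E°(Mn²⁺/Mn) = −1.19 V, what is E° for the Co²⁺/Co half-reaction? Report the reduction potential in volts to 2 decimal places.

−0.28 V

In the reaction as written the Co²⁺/Co couple is reduced (cathode) and Mn²⁺/Mn is oxidized (anode), so E°cell = E°(Co²⁺/Co) − E°(Mn²⁺/Mn).
E°(Co²⁺/Co) = E°cell + E°(anode) = +0.91 + (−1.19) = −0.28 V.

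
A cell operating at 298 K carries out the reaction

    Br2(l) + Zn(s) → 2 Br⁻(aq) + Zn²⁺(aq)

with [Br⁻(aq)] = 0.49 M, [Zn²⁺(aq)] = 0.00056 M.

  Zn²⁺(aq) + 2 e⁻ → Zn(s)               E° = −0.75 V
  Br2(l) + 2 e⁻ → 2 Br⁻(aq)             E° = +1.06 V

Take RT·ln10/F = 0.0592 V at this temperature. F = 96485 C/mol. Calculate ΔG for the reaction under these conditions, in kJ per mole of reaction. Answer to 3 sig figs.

−371 kJ/mol

With Br₂/Br⁻ reduced at the cathode, E°cell = +1.06 − (−0.75) = +1.81 V and n = 2.
Here Q = [Br⁻(aq)]^2·[Zn²⁺(aq)] = 0.000134 (log Q = −3.871), giving E = +1.81 − (0.0592/2)·(−3.871) = +1.9246 V.
Finally ΔG = −nFE = −(2)(96485 C/mol)(+1.9246 V) = −371 kJ/mol.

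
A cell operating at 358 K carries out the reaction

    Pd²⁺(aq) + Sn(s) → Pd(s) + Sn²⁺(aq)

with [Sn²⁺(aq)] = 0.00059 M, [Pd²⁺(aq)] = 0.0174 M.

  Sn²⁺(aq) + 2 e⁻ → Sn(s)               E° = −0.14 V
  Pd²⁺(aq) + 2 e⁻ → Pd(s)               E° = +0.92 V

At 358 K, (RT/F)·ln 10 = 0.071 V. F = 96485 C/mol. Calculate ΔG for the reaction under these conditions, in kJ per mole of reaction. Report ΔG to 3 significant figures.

−215 kJ/mol

With Pd²⁺/Pd reduced at the cathode, E°cell = +0.92 − (−0.14) = +1.06 V and n = 2.
The reaction quotient is [Sn²⁺(aq)] / [Pd²⁺(aq)] = 0.0339; by Nernst, E = +1.06 − (0.071/2)(−1.470) = +1.1122 V.
Finally ΔG = −nFE = −(2)(96485 C/mol)(+1.1122 V) = −215 kJ/mol.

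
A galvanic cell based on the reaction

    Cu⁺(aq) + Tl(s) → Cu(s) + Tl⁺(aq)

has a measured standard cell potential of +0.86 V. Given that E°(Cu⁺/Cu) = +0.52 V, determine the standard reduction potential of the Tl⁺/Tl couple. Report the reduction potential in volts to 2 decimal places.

−0.34 V

In the reaction as written the Cu⁺/Cu couple is reduced (cathode) and Tl⁺/Tl is oxidized (anode), so E°cell = E°(Cu⁺/Cu) − E°(Tl⁺/Tl).
E°(Tl⁺/Tl) = E°(cathode) − E°cell = +0.52 − (+0.86) = −0.34 V.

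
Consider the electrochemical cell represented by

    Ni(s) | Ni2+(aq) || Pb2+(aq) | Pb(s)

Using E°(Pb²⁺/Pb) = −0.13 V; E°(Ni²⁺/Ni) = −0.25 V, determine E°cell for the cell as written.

+0.12 V

By convention the left-hand electrode in cell notation is the anode (oxidation) and the right-hand electrode is the cathode (reduction).
E°cell = E°(right) − E°(left) = −0.13 − (−0.25) = +0.12 V.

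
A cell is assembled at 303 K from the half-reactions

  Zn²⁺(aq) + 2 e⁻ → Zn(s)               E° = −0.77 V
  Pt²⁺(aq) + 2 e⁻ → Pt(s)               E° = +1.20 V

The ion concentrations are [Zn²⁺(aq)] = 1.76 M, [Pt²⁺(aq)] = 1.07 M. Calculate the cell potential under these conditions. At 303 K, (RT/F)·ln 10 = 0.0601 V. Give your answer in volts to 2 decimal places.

+1.96 V

Since E°(Pt²⁺/Pt) > E°(Zn²⁺/Zn), Pt²⁺/Pt serves as the cathode.
E°cell = E°cat − E°an = +1.20 − (−0.77) = +1.97 V; n = 2.
The balanced reaction is Pt²⁺(aq) + Zn(s) → Pt(s) + Zn²⁺(aq), so Q = [Zn²⁺(aq)] / [Pt²⁺(aq)] = 1.64 and log Q = 0.216.
By the Nernst equation, E = +1.97 − (0.0601/2)·(0.216) = +1.96 V.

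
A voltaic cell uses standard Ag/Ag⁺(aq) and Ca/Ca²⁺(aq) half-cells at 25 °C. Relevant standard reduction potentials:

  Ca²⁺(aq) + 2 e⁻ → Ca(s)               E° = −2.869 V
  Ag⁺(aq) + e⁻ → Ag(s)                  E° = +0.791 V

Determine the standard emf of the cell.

+3.660 V

The Ag⁺/Ag couple has the higher E°, so Ag ion is reduced (cathode) and Ca is oxidized (anode).
E°cell = E°(cathode) − E°(anode) = +0.791 − (−2.869) = +3.660 V.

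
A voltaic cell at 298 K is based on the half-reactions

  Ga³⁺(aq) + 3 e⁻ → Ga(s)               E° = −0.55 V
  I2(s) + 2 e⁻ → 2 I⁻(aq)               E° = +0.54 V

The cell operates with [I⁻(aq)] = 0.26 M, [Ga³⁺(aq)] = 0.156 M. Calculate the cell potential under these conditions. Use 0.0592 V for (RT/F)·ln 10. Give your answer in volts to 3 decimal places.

+1.141 V

I₂/I⁻ is reduced (cathode, E° = +0.54 V) and Ga³⁺/Ga is oxidized (anode).
E°cell = E°cat − E°an = +0.54 − (−0.55) = +1.09 V; n = 6.
Balancing gives 3 I2(s) + 2 Ga(s) → 6 I⁻(aq) + 2 Ga³⁺(aq); hence Q = [I⁻(aq)]^6·[Ga³⁺(aq)]^2 = 7.52×10^−6 (log Q = −5.124).
By the Nernst equation, E = +1.09 − (0.0592/6)·(−5.124) = +1.141 V.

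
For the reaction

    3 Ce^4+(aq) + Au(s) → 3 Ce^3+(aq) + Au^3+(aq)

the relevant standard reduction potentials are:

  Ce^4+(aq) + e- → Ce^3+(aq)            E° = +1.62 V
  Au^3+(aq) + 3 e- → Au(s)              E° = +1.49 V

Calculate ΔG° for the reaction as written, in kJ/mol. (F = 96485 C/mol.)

In the reaction as written Ce^4+(aq) is reduced, so the Ce⁴⁺/Ce³⁺ couple is the cathode and Au³⁺/Au is the anode.
E°cell = +1.62 − (+1.49) = +0.13 V; balancing electrons gives n = 3.
ΔG° = −nFE°cell = −(3)(96485)(+0.13) J/mol = −37.6 kJ/mol.

−37.6 kJ/mol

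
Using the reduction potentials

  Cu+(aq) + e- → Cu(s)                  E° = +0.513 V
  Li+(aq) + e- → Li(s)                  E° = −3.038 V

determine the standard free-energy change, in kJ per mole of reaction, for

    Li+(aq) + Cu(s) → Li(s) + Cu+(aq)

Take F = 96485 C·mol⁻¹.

In the reaction as written Li+(aq) is reduced, so the Li⁺/Li couple is the cathode and Cu⁺/Cu is the anode.
E°cell = −3.038 − (+0.513) = −3.551 V; balancing electrons gives n = 1.
ΔG° = −nFE°cell = −(1)(96485)(−3.551) J/mol = +343 kJ/mol.

+343 kJ/mol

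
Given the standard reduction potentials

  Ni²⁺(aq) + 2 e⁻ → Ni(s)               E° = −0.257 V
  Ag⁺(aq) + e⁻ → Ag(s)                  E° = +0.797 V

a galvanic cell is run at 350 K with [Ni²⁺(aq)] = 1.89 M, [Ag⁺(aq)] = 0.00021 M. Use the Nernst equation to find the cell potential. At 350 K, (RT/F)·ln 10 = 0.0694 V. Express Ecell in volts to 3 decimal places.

+0.789 V

The Ag⁺/Ag couple has the more positive E°, so it is the cathode; Ni²⁺/Ni is the anode.
E°cell = +0.797 − (−0.257) = +1.054 V, with n = 2 electrons transferred.
The balanced reaction is 2 Ag⁺(aq) + Ni(s) → 2 Ag(s) + Ni²⁺(aq), so Q = [Ni²⁺(aq)] / [Ag⁺(aq)]^2 = 4.29×10^7 and log Q = 7.632.
By the Nernst equation, E = +1.054 − (0.0694/2)·(7.632) = +0.789 V.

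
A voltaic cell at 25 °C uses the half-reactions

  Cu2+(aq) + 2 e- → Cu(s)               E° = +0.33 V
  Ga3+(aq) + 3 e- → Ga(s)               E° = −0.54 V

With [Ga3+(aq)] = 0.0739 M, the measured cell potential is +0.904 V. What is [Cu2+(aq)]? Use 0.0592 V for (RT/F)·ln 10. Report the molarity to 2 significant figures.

2.5 M

With Cu²⁺/Cu at the cathode and Ga³⁺/Ga at the anode, E°cell = +0.33 − (−0.54) = +0.87 V (n = 6).
Rearranging E = E° − (0.0592/n)·log Q gives log Q = 6(+0.87 − (+0.904))/0.0592 = −3.446.
Balancing electrons gives 3 Cu2+(aq) + 2 Ga(s) → 3 Cu(s) + 2 Ga3+(aq); thus Q = [Ga3+(aq)]^2 / [Cu2+(aq)]^3.
Substituting the known concentrations and solving, log [Cu2+(aq)] = 0.394 and [Cu2+(aq)] = 2.5 M.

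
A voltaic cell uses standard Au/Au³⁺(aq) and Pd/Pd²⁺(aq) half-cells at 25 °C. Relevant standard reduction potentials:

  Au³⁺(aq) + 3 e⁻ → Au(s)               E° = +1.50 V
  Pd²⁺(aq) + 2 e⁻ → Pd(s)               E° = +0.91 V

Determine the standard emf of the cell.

+0.59 V

The Au³⁺/Au couple has the higher E°, so Au ion is reduced (cathode) and Pd is oxidized (anode).
E°cell = E°(cathode) − E°(anode) = +1.50 − (+0.91) = +0.59 V.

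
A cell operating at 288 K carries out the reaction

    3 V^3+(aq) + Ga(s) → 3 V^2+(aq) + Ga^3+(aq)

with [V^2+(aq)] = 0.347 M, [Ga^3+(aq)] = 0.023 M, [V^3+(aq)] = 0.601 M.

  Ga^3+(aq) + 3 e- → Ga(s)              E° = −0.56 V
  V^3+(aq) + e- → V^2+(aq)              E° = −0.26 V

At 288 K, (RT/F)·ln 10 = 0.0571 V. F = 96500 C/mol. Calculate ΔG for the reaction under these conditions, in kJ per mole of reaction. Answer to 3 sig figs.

−99.8 kJ/mol

With V³⁺/V²⁺ reduced at the cathode, E°cell = −0.26 − (−0.56) = +0.30 V and n = 3.
The reaction quotient is ([V^2+(aq)]^3·[Ga^3+(aq)]) / [V^3+(aq)]^3 = 0.00443; by Nernst, E = +0.30 − (0.0571/3)(−2.354) = +0.3448 V.
ΔG = −nFE = −(3)(96500)(+0.3448) J/mol = −99.8 kJ/mol.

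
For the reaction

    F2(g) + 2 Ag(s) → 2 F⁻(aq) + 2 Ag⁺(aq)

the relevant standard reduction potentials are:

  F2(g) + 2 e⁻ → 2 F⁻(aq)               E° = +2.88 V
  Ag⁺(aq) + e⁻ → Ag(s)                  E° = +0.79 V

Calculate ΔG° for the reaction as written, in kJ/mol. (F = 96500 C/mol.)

In the reaction as written F2(g) is reduced, so the F₂/F⁻ couple is the cathode and Ag⁺/Ag is the anode.
E°cell = +2.88 − (+0.79) = +2.09 V; balancing electrons gives n = 2.
ΔG° = −nFE°cell = −(2)(96500)(+2.09) J/mol = −403 kJ/mol.

−403 kJ/mol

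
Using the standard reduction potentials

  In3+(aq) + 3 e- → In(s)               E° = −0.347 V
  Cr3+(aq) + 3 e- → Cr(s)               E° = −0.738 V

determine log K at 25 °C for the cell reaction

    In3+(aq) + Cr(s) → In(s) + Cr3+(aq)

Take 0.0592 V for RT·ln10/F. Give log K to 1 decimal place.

log K = 19.8

The In³⁺/In couple is reduced (cathode); E°cell = −0.347 − (−0.738) = +0.391 V with n = 3.
At equilibrium E = 0, so log K = nE°cell / 0.0592 = (3)(+0.391) / 0.0592 = 19.8.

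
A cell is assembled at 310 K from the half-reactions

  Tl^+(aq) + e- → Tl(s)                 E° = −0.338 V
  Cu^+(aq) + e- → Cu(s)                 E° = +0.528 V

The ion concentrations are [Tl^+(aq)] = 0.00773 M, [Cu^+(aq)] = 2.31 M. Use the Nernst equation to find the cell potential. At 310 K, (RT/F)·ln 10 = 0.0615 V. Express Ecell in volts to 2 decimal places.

The Cu⁺/Cu couple has the more positive E°, so it is the cathode; Tl⁺/Tl is the anode.
E°cell = E°cat − E°an = +0.528 − (−0.338) = +0.866 V; n = 1.
For the overall reaction Cu^+(aq) + Tl(s) → Cu(s) + Tl^+(aq), Q = [Tl^+(aq)] / [Cu^+(aq)] = 0.00335, giving log Q = −2.475.
By the Nernst equation, E = +0.866 − (0.0615/1)·(−2.475) = +1.02 V.

+1.02 V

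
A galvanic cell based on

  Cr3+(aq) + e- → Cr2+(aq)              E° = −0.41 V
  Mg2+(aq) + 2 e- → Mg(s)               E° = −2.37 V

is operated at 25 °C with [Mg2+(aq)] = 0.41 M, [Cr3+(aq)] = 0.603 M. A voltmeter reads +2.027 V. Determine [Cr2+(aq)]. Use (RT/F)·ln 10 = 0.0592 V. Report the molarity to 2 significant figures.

Cr³⁺/Cr²⁺ is the cathode (higher E°); E°cell = −0.41 − (−2.37) = +1.96 V with n = 2.
Since E = E° − (0.0592/n)·log Q, log Q = n(E° − E)/0.0592 = −2.264.
For 2 Cr3+(aq) + Mg(s) → 2 Cr2+(aq) + Mg2+(aq), the reaction quotient is Q = ([Cr2+(aq)]^2·[Mg2+(aq)]) / [Cr3+(aq)]^2.
Isolating [Cr2+(aq)] in Q = 10^{−2.264} yields log [Cr2+(aq)] = −1.158, i.e. 0.070 M.

0.070 M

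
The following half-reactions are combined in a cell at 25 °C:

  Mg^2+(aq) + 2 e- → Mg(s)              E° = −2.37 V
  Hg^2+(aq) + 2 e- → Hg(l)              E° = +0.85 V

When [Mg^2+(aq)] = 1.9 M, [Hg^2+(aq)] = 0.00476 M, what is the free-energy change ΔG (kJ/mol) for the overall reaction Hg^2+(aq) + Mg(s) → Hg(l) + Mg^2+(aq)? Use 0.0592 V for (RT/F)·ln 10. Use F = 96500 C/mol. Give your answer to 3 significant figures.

−607 kJ/mol

E°cell = +0.85 − (−2.37) = +3.22 V; the balanced reaction transfers n = 2 electrons.
Q = [Mg^2+(aq)] / [Hg^2+(aq)] = 399, so log Q = 2.601 and E = +3.22 − (0.0592/2)(2.601) = +3.1430 V.
ΔG = −nFE = −(2)(96500)(+3.1430) J/mol = −607 kJ/mol.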